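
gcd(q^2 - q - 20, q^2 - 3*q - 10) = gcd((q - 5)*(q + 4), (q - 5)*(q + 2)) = q - 5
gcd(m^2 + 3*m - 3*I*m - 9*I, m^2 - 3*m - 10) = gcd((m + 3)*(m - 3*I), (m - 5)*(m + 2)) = 1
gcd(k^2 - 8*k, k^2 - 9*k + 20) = 1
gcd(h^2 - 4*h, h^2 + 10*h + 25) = 1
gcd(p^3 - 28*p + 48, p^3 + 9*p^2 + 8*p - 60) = p^2 + 4*p - 12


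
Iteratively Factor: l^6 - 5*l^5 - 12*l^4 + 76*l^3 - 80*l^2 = (l - 2)*(l^5 - 3*l^4 - 18*l^3 + 40*l^2) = (l - 2)*(l + 4)*(l^4 - 7*l^3 + 10*l^2) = (l - 2)^2*(l + 4)*(l^3 - 5*l^2) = l*(l - 2)^2*(l + 4)*(l^2 - 5*l) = l*(l - 5)*(l - 2)^2*(l + 4)*(l)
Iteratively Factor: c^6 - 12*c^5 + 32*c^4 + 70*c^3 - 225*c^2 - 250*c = (c - 5)*(c^5 - 7*c^4 - 3*c^3 + 55*c^2 + 50*c) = (c - 5)*(c + 1)*(c^4 - 8*c^3 + 5*c^2 + 50*c) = (c - 5)^2*(c + 1)*(c^3 - 3*c^2 - 10*c) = (c - 5)^2*(c + 1)*(c + 2)*(c^2 - 5*c) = c*(c - 5)^2*(c + 1)*(c + 2)*(c - 5)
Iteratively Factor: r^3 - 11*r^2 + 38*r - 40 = (r - 2)*(r^2 - 9*r + 20) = (r - 5)*(r - 2)*(r - 4)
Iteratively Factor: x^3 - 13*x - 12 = (x - 4)*(x^2 + 4*x + 3) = (x - 4)*(x + 3)*(x + 1)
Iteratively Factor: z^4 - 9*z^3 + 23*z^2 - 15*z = (z - 1)*(z^3 - 8*z^2 + 15*z) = (z - 3)*(z - 1)*(z^2 - 5*z) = z*(z - 3)*(z - 1)*(z - 5)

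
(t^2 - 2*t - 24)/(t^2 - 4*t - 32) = (t - 6)/(t - 8)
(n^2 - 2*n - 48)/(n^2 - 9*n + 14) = (n^2 - 2*n - 48)/(n^2 - 9*n + 14)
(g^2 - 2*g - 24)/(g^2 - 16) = (g - 6)/(g - 4)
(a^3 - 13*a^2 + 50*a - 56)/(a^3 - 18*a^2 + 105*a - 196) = (a - 2)/(a - 7)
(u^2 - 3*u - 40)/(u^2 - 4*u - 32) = (u + 5)/(u + 4)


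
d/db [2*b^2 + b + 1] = 4*b + 1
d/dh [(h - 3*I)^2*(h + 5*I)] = (h - 3*I)*(3*h + 7*I)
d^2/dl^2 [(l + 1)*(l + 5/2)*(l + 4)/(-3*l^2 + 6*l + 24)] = (-29*l^3 - 172*l^2 - 352*l - 224)/(l^6 - 6*l^5 - 12*l^4 + 88*l^3 + 96*l^2 - 384*l - 512)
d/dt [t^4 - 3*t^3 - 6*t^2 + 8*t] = 4*t^3 - 9*t^2 - 12*t + 8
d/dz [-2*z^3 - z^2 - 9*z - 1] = -6*z^2 - 2*z - 9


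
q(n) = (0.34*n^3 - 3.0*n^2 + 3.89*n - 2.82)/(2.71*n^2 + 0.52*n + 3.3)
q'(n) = (-5.42*n - 0.52)*(0.34*n^3 - 3.0*n^2 + 3.89*n - 2.82)/(2.71*n^2 + 0.52*n + 3.3)^2 + (1.02*n^2 - 6.0*n + 3.89)/(2.71*n^2 + 0.52*n + 3.3)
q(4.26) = -0.26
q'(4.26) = 0.06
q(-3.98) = -1.98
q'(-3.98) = 0.05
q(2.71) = -0.31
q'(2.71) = -0.01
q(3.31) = -0.30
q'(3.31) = 0.02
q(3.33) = -0.30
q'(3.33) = 0.02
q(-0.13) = -1.03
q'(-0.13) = 1.37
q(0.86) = -0.26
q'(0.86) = 0.14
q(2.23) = -0.30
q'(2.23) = -0.04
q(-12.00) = -2.76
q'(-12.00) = 0.12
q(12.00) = 0.50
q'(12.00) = 0.12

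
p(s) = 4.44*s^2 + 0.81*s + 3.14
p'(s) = 8.88*s + 0.81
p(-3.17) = 45.19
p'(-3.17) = -27.34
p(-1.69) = 14.45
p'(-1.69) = -14.20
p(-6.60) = 191.20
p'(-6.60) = -57.80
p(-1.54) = 12.42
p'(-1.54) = -12.87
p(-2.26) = 23.99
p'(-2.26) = -19.26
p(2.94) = 43.90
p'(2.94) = 26.92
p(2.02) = 22.89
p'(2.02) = 18.75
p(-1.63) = 13.62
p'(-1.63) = -13.66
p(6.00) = 167.84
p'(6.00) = 54.09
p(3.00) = 45.53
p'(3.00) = 27.45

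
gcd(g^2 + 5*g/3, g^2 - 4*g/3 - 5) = g + 5/3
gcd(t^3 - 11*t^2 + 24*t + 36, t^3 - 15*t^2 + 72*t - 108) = t^2 - 12*t + 36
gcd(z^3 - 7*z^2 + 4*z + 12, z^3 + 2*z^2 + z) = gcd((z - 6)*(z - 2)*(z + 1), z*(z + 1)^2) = z + 1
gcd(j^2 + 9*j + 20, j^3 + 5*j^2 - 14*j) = 1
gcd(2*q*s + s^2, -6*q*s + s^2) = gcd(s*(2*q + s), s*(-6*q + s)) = s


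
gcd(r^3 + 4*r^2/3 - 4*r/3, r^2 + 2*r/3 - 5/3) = 1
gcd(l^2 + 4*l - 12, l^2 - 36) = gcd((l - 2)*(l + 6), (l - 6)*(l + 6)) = l + 6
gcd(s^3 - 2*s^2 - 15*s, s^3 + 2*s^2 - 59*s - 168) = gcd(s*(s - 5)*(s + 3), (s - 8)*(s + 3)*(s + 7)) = s + 3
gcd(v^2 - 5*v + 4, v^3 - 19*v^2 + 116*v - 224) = v - 4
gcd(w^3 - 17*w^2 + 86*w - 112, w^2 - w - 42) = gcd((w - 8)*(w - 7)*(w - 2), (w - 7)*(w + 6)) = w - 7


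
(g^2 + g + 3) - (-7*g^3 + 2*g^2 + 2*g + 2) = 7*g^3 - g^2 - g + 1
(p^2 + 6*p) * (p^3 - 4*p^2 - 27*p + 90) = p^5 + 2*p^4 - 51*p^3 - 72*p^2 + 540*p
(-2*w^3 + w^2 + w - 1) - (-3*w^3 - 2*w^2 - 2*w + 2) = w^3 + 3*w^2 + 3*w - 3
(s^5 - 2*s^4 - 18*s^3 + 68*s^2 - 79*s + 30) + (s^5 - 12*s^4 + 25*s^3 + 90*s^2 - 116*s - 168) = 2*s^5 - 14*s^4 + 7*s^3 + 158*s^2 - 195*s - 138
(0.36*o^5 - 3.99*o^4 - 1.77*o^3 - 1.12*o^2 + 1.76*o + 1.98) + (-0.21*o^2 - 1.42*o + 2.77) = 0.36*o^5 - 3.99*o^4 - 1.77*o^3 - 1.33*o^2 + 0.34*o + 4.75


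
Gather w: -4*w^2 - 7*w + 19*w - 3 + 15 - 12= -4*w^2 + 12*w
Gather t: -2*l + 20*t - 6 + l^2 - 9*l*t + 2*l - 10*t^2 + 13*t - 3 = l^2 - 10*t^2 + t*(33 - 9*l) - 9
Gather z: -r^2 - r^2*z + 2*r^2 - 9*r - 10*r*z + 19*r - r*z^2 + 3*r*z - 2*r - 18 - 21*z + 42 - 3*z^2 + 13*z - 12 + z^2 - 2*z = r^2 + 8*r + z^2*(-r - 2) + z*(-r^2 - 7*r - 10) + 12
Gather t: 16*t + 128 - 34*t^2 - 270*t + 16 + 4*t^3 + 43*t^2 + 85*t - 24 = 4*t^3 + 9*t^2 - 169*t + 120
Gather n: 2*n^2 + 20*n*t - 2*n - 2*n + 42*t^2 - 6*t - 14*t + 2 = 2*n^2 + n*(20*t - 4) + 42*t^2 - 20*t + 2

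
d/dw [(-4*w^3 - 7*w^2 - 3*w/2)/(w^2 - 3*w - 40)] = (-8*w^4 + 48*w^3 + 1005*w^2 + 1120*w + 120)/(2*(w^4 - 6*w^3 - 71*w^2 + 240*w + 1600))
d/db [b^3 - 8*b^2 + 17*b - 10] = 3*b^2 - 16*b + 17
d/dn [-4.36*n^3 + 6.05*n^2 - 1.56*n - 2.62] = -13.08*n^2 + 12.1*n - 1.56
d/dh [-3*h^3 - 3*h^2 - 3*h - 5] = -9*h^2 - 6*h - 3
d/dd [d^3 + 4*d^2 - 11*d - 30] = 3*d^2 + 8*d - 11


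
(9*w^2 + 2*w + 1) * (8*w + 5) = 72*w^3 + 61*w^2 + 18*w + 5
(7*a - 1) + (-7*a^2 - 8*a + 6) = -7*a^2 - a + 5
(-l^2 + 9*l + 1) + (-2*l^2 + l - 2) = -3*l^2 + 10*l - 1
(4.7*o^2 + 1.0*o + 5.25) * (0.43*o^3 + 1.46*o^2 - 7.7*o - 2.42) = 2.021*o^5 + 7.292*o^4 - 32.4725*o^3 - 11.409*o^2 - 42.845*o - 12.705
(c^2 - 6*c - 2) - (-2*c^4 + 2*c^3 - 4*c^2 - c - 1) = 2*c^4 - 2*c^3 + 5*c^2 - 5*c - 1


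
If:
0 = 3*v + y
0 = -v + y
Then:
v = 0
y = 0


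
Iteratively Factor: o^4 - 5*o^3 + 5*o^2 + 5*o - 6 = (o - 3)*(o^3 - 2*o^2 - o + 2) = (o - 3)*(o - 2)*(o^2 - 1) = (o - 3)*(o - 2)*(o + 1)*(o - 1)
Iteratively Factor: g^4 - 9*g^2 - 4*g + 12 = (g - 3)*(g^3 + 3*g^2 - 4) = (g - 3)*(g + 2)*(g^2 + g - 2) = (g - 3)*(g + 2)^2*(g - 1)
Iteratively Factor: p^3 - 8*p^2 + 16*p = (p - 4)*(p^2 - 4*p) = (p - 4)^2*(p)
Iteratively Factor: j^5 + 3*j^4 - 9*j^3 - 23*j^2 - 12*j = (j + 1)*(j^4 + 2*j^3 - 11*j^2 - 12*j) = (j + 1)*(j + 4)*(j^3 - 2*j^2 - 3*j) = j*(j + 1)*(j + 4)*(j^2 - 2*j - 3) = j*(j - 3)*(j + 1)*(j + 4)*(j + 1)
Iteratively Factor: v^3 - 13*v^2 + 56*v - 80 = (v - 4)*(v^2 - 9*v + 20) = (v - 5)*(v - 4)*(v - 4)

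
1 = 1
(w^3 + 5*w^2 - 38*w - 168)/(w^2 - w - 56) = (w^2 - 2*w - 24)/(w - 8)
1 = 1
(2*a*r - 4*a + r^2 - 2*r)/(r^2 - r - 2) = (2*a + r)/(r + 1)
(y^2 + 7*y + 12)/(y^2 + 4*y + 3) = (y + 4)/(y + 1)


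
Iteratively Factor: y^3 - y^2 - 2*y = (y - 2)*(y^2 + y) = (y - 2)*(y + 1)*(y)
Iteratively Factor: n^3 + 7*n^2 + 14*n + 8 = (n + 1)*(n^2 + 6*n + 8) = (n + 1)*(n + 4)*(n + 2)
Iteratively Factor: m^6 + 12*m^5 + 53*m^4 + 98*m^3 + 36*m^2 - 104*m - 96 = (m + 4)*(m^5 + 8*m^4 + 21*m^3 + 14*m^2 - 20*m - 24) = (m + 2)*(m + 4)*(m^4 + 6*m^3 + 9*m^2 - 4*m - 12) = (m + 2)^2*(m + 4)*(m^3 + 4*m^2 + m - 6) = (m - 1)*(m + 2)^2*(m + 4)*(m^2 + 5*m + 6) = (m - 1)*(m + 2)^3*(m + 4)*(m + 3)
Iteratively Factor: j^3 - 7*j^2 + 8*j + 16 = (j - 4)*(j^2 - 3*j - 4) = (j - 4)^2*(j + 1)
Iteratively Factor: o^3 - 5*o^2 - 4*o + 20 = (o - 5)*(o^2 - 4) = (o - 5)*(o - 2)*(o + 2)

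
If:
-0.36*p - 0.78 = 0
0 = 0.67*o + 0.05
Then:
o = -0.07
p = -2.17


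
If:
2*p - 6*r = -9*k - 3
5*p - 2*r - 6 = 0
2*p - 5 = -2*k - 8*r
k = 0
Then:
No Solution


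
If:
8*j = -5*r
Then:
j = -5*r/8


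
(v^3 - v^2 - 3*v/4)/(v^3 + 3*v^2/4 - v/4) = (4*v^2 - 4*v - 3)/(4*v^2 + 3*v - 1)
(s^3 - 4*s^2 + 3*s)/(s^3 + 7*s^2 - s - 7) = s*(s - 3)/(s^2 + 8*s + 7)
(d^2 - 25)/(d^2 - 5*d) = (d + 5)/d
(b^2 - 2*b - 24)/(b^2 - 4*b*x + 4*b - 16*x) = (6 - b)/(-b + 4*x)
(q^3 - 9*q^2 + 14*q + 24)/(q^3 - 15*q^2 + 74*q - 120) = (q + 1)/(q - 5)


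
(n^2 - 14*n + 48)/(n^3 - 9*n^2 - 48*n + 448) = (n - 6)/(n^2 - n - 56)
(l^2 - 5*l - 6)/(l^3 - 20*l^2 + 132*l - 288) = (l + 1)/(l^2 - 14*l + 48)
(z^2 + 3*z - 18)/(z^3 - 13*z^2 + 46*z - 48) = (z + 6)/(z^2 - 10*z + 16)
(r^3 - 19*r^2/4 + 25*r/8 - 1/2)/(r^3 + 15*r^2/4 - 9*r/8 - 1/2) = (4*r^2 - 17*r + 4)/(4*r^2 + 17*r + 4)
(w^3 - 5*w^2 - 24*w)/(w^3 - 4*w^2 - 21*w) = (w - 8)/(w - 7)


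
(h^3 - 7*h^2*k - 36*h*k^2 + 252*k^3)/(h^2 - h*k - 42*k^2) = h - 6*k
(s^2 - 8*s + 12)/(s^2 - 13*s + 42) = (s - 2)/(s - 7)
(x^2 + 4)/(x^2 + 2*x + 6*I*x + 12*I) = (x^2 + 4)/(x^2 + x*(2 + 6*I) + 12*I)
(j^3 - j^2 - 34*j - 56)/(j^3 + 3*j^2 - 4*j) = (j^2 - 5*j - 14)/(j*(j - 1))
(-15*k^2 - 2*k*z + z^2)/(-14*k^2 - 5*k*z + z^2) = (15*k^2 + 2*k*z - z^2)/(14*k^2 + 5*k*z - z^2)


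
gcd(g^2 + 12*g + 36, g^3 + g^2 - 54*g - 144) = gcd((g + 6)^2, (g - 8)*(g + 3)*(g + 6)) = g + 6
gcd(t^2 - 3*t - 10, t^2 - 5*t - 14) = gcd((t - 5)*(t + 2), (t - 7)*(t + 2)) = t + 2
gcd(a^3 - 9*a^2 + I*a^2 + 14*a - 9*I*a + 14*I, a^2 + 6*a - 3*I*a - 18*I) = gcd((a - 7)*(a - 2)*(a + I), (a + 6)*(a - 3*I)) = 1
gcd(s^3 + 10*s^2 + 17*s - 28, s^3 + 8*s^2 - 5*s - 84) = s^2 + 11*s + 28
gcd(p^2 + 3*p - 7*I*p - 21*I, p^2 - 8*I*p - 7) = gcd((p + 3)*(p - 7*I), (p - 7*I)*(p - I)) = p - 7*I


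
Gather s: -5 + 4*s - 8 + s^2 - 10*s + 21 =s^2 - 6*s + 8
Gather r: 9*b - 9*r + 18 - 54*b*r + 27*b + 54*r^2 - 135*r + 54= 36*b + 54*r^2 + r*(-54*b - 144) + 72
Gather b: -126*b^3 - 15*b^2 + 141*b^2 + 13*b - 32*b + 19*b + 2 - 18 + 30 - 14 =-126*b^3 + 126*b^2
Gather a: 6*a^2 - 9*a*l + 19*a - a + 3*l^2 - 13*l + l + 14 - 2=6*a^2 + a*(18 - 9*l) + 3*l^2 - 12*l + 12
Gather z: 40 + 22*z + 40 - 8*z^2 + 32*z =-8*z^2 + 54*z + 80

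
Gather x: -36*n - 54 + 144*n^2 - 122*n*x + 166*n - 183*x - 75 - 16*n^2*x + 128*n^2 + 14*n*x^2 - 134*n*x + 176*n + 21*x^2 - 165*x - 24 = 272*n^2 + 306*n + x^2*(14*n + 21) + x*(-16*n^2 - 256*n - 348) - 153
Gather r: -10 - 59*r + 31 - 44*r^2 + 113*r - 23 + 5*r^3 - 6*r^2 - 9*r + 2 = 5*r^3 - 50*r^2 + 45*r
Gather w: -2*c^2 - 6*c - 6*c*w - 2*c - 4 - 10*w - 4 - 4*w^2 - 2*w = -2*c^2 - 8*c - 4*w^2 + w*(-6*c - 12) - 8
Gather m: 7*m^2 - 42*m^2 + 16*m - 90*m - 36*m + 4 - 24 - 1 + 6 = -35*m^2 - 110*m - 15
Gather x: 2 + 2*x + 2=2*x + 4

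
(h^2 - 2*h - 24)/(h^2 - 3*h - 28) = (h - 6)/(h - 7)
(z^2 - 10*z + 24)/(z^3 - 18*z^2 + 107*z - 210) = (z - 4)/(z^2 - 12*z + 35)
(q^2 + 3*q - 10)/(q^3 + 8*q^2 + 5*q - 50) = 1/(q + 5)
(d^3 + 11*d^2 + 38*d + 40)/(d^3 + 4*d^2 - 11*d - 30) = (d + 4)/(d - 3)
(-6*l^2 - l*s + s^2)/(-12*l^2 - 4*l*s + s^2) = (-3*l + s)/(-6*l + s)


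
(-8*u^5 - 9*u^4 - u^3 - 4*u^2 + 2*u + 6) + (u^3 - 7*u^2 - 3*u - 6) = -8*u^5 - 9*u^4 - 11*u^2 - u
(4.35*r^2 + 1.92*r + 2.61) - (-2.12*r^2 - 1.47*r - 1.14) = 6.47*r^2 + 3.39*r + 3.75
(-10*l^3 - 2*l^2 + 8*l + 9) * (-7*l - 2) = 70*l^4 + 34*l^3 - 52*l^2 - 79*l - 18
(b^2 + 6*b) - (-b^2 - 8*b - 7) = 2*b^2 + 14*b + 7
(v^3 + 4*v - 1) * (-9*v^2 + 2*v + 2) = -9*v^5 + 2*v^4 - 34*v^3 + 17*v^2 + 6*v - 2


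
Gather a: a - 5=a - 5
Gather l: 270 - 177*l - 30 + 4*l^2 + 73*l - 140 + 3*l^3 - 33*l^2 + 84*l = 3*l^3 - 29*l^2 - 20*l + 100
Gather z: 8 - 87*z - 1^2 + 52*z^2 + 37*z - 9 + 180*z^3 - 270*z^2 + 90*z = 180*z^3 - 218*z^2 + 40*z - 2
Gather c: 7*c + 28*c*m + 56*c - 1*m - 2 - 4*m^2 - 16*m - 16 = c*(28*m + 63) - 4*m^2 - 17*m - 18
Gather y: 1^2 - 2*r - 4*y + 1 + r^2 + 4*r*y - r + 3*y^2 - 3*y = r^2 - 3*r + 3*y^2 + y*(4*r - 7) + 2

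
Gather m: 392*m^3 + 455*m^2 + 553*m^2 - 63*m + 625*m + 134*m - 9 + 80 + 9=392*m^3 + 1008*m^2 + 696*m + 80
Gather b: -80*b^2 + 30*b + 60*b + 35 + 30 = -80*b^2 + 90*b + 65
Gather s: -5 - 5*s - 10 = -5*s - 15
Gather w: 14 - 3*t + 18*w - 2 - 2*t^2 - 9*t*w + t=-2*t^2 - 2*t + w*(18 - 9*t) + 12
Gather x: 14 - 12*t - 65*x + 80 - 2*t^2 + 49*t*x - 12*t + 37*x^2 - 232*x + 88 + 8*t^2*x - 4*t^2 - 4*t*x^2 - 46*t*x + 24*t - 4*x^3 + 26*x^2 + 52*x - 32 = -6*t^2 - 4*x^3 + x^2*(63 - 4*t) + x*(8*t^2 + 3*t - 245) + 150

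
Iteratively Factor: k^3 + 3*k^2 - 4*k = (k + 4)*(k^2 - k) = k*(k + 4)*(k - 1)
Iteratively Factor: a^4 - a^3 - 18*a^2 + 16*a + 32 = (a - 2)*(a^3 + a^2 - 16*a - 16) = (a - 2)*(a + 4)*(a^2 - 3*a - 4) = (a - 2)*(a + 1)*(a + 4)*(a - 4)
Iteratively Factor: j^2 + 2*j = (j + 2)*(j)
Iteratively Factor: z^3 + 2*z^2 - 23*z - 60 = (z + 4)*(z^2 - 2*z - 15) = (z + 3)*(z + 4)*(z - 5)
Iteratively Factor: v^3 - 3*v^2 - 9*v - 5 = (v + 1)*(v^2 - 4*v - 5) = (v + 1)^2*(v - 5)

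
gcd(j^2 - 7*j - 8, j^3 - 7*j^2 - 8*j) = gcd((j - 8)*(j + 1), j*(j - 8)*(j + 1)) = j^2 - 7*j - 8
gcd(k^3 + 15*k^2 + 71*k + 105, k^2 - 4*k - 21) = k + 3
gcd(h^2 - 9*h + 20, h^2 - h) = 1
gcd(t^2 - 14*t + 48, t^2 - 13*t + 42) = t - 6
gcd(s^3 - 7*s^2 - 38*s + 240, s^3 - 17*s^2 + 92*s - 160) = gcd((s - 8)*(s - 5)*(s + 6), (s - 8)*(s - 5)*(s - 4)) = s^2 - 13*s + 40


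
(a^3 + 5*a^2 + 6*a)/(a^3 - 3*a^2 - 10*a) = (a + 3)/(a - 5)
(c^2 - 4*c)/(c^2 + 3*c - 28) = c/(c + 7)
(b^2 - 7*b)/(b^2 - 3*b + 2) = b*(b - 7)/(b^2 - 3*b + 2)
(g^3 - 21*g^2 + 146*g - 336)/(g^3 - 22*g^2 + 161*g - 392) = (g - 6)/(g - 7)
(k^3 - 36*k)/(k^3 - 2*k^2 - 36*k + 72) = k/(k - 2)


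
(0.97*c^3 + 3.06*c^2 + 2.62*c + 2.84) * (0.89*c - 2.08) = 0.8633*c^4 + 0.7058*c^3 - 4.033*c^2 - 2.922*c - 5.9072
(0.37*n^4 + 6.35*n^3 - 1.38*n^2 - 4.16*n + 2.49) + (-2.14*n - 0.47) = 0.37*n^4 + 6.35*n^3 - 1.38*n^2 - 6.3*n + 2.02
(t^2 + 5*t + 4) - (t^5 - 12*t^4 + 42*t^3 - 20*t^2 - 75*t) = -t^5 + 12*t^4 - 42*t^3 + 21*t^2 + 80*t + 4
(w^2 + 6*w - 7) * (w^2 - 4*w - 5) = w^4 + 2*w^3 - 36*w^2 - 2*w + 35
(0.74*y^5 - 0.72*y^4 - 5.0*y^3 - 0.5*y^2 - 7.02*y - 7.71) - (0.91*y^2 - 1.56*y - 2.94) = 0.74*y^5 - 0.72*y^4 - 5.0*y^3 - 1.41*y^2 - 5.46*y - 4.77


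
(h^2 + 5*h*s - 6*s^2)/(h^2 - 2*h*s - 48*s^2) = (-h + s)/(-h + 8*s)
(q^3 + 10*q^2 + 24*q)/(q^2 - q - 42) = q*(q + 4)/(q - 7)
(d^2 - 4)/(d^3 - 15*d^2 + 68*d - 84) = (d + 2)/(d^2 - 13*d + 42)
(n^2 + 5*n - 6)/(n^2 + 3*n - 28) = (n^2 + 5*n - 6)/(n^2 + 3*n - 28)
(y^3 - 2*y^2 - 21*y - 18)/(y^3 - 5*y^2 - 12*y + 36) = (y + 1)/(y - 2)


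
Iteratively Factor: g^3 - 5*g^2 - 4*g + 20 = (g - 5)*(g^2 - 4) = (g - 5)*(g + 2)*(g - 2)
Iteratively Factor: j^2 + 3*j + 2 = (j + 1)*(j + 2)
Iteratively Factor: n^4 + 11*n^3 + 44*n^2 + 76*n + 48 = (n + 4)*(n^3 + 7*n^2 + 16*n + 12) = (n + 2)*(n + 4)*(n^2 + 5*n + 6) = (n + 2)*(n + 3)*(n + 4)*(n + 2)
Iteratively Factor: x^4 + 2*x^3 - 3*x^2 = (x - 1)*(x^3 + 3*x^2) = (x - 1)*(x + 3)*(x^2) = x*(x - 1)*(x + 3)*(x)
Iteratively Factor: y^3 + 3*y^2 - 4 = (y - 1)*(y^2 + 4*y + 4) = (y - 1)*(y + 2)*(y + 2)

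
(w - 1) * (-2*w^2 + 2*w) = -2*w^3 + 4*w^2 - 2*w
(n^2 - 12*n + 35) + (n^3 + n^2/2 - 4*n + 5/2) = n^3 + 3*n^2/2 - 16*n + 75/2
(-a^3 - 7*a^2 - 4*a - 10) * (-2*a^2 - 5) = 2*a^5 + 14*a^4 + 13*a^3 + 55*a^2 + 20*a + 50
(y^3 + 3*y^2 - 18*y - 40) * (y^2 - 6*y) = y^5 - 3*y^4 - 36*y^3 + 68*y^2 + 240*y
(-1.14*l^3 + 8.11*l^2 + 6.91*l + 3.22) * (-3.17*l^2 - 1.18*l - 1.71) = 3.6138*l^5 - 24.3635*l^4 - 29.5251*l^3 - 32.2293*l^2 - 15.6157*l - 5.5062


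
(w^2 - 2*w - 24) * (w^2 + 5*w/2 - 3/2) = w^4 + w^3/2 - 61*w^2/2 - 57*w + 36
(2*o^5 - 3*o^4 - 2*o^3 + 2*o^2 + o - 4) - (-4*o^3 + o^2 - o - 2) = 2*o^5 - 3*o^4 + 2*o^3 + o^2 + 2*o - 2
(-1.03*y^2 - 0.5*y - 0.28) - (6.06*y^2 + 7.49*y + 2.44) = -7.09*y^2 - 7.99*y - 2.72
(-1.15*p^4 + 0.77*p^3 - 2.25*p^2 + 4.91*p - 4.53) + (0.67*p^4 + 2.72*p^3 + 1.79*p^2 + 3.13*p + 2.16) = -0.48*p^4 + 3.49*p^3 - 0.46*p^2 + 8.04*p - 2.37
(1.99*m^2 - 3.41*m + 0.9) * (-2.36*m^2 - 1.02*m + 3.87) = -4.6964*m^4 + 6.0178*m^3 + 9.0555*m^2 - 14.1147*m + 3.483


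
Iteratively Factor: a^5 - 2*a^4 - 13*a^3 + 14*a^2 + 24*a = (a - 2)*(a^4 - 13*a^2 - 12*a) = (a - 4)*(a - 2)*(a^3 + 4*a^2 + 3*a) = a*(a - 4)*(a - 2)*(a^2 + 4*a + 3) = a*(a - 4)*(a - 2)*(a + 1)*(a + 3)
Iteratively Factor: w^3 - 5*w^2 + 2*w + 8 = (w - 2)*(w^2 - 3*w - 4) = (w - 2)*(w + 1)*(w - 4)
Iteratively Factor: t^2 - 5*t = (t - 5)*(t)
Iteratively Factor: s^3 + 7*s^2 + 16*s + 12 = (s + 2)*(s^2 + 5*s + 6) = (s + 2)^2*(s + 3)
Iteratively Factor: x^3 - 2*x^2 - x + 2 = (x - 2)*(x^2 - 1) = (x - 2)*(x + 1)*(x - 1)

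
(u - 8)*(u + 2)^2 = u^3 - 4*u^2 - 28*u - 32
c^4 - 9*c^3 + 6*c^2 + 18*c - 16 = (c - 8)*(c - 1)*(c - sqrt(2))*(c + sqrt(2))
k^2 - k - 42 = (k - 7)*(k + 6)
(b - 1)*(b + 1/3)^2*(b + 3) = b^4 + 8*b^3/3 - 14*b^2/9 - 16*b/9 - 1/3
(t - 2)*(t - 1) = t^2 - 3*t + 2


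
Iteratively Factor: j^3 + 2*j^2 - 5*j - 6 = (j - 2)*(j^2 + 4*j + 3) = (j - 2)*(j + 3)*(j + 1)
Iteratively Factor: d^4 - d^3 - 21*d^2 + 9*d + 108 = (d + 3)*(d^3 - 4*d^2 - 9*d + 36) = (d - 3)*(d + 3)*(d^2 - d - 12) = (d - 4)*(d - 3)*(d + 3)*(d + 3)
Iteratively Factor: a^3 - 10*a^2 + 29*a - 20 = (a - 1)*(a^2 - 9*a + 20) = (a - 5)*(a - 1)*(a - 4)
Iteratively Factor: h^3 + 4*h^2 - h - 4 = (h - 1)*(h^2 + 5*h + 4) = (h - 1)*(h + 1)*(h + 4)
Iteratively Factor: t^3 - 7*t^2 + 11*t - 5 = (t - 5)*(t^2 - 2*t + 1) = (t - 5)*(t - 1)*(t - 1)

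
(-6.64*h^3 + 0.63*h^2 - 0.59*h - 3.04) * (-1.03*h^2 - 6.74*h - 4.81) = 6.8392*h^5 + 44.1047*h^4 + 28.2999*h^3 + 4.0775*h^2 + 23.3275*h + 14.6224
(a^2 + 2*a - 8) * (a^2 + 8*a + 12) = a^4 + 10*a^3 + 20*a^2 - 40*a - 96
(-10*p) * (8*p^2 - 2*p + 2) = -80*p^3 + 20*p^2 - 20*p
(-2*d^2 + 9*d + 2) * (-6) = 12*d^2 - 54*d - 12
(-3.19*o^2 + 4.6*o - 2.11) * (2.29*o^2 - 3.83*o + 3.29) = -7.3051*o^4 + 22.7517*o^3 - 32.945*o^2 + 23.2153*o - 6.9419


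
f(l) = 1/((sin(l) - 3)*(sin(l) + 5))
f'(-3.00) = 0.01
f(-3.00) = -0.07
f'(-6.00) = -0.01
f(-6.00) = -0.07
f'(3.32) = 0.01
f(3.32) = -0.07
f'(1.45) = -0.00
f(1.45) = -0.08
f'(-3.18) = 0.01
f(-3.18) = -0.07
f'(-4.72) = -0.00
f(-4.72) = -0.08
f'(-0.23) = -0.01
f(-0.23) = -0.06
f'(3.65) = 0.00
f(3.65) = -0.06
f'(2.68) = 0.01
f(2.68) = -0.07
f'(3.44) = 0.01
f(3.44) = -0.06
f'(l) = -cos(l)/((sin(l) - 3)*(sin(l) + 5)^2) - cos(l)/((sin(l) - 3)^2*(sin(l) + 5)) = -2*(sin(l) + 1)*cos(l)/((sin(l) - 3)^2*(sin(l) + 5)^2)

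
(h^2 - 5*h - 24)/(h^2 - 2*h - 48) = (h + 3)/(h + 6)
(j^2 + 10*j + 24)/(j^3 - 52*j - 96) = (j + 4)/(j^2 - 6*j - 16)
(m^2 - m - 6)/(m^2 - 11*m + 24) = (m + 2)/(m - 8)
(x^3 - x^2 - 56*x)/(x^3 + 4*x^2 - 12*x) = (x^2 - x - 56)/(x^2 + 4*x - 12)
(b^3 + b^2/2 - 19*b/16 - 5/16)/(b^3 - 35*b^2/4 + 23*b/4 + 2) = (b + 5/4)/(b - 8)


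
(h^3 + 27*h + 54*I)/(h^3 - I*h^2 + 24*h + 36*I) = (h + 3*I)/(h + 2*I)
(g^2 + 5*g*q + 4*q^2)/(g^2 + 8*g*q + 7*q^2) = (g + 4*q)/(g + 7*q)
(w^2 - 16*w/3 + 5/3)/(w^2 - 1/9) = 3*(w - 5)/(3*w + 1)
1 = 1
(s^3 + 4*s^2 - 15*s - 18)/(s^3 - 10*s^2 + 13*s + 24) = (s + 6)/(s - 8)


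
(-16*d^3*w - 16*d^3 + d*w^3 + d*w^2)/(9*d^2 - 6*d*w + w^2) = d*(-16*d^2*w - 16*d^2 + w^3 + w^2)/(9*d^2 - 6*d*w + w^2)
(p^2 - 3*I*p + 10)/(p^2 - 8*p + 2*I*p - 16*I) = (p - 5*I)/(p - 8)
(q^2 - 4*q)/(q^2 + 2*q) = (q - 4)/(q + 2)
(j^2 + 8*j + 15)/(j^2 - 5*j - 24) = (j + 5)/(j - 8)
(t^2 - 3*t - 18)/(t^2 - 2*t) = (t^2 - 3*t - 18)/(t*(t - 2))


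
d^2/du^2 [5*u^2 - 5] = 10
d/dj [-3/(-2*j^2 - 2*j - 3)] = 6*(-2*j - 1)/(2*j^2 + 2*j + 3)^2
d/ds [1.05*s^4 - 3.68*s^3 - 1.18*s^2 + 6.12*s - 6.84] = 4.2*s^3 - 11.04*s^2 - 2.36*s + 6.12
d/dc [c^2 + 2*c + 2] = 2*c + 2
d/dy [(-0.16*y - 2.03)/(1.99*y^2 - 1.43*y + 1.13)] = (0.3184*y^2 + 8.0794*y - 3.0837)/(3.9601*y^4 - 5.6914*y^3 + 6.5423*y^2 - 3.2318*y + 1.2769)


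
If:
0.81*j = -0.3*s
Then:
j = -0.37037037037037*s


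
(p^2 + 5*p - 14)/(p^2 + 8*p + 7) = (p - 2)/(p + 1)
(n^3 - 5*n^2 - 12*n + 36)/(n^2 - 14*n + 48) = (n^2 + n - 6)/(n - 8)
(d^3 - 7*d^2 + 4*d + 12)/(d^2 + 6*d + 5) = (d^2 - 8*d + 12)/(d + 5)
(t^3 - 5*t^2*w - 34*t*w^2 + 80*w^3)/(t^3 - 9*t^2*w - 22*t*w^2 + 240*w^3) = (t - 2*w)/(t - 6*w)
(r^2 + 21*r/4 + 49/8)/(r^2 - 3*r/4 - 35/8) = (2*r + 7)/(2*r - 5)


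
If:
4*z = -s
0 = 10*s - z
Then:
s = 0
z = 0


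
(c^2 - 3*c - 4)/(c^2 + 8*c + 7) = (c - 4)/(c + 7)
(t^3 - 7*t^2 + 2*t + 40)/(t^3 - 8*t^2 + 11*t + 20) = (t + 2)/(t + 1)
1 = 1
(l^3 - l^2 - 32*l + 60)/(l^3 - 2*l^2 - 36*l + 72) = (l - 5)/(l - 6)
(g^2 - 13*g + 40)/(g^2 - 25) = (g - 8)/(g + 5)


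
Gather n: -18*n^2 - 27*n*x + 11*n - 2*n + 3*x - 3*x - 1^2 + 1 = -18*n^2 + n*(9 - 27*x)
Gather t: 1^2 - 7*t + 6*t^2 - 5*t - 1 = 6*t^2 - 12*t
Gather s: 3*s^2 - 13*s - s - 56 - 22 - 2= 3*s^2 - 14*s - 80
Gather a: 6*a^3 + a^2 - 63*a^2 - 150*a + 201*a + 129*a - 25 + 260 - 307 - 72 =6*a^3 - 62*a^2 + 180*a - 144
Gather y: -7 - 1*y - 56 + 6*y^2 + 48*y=6*y^2 + 47*y - 63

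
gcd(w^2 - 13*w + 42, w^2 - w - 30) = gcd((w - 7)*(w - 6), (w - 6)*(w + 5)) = w - 6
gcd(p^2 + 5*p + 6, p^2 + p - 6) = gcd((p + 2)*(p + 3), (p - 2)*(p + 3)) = p + 3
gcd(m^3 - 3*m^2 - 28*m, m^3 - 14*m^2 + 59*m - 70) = m - 7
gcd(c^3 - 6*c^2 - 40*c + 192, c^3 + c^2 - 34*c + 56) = c - 4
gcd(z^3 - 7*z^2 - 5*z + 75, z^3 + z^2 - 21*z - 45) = z^2 - 2*z - 15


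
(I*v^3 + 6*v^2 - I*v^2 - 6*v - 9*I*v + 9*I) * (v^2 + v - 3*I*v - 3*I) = I*v^5 + 9*v^4 - 28*I*v^3 - 36*v^2 + 27*I*v + 27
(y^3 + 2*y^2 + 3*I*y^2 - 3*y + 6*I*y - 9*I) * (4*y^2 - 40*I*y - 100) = 4*y^5 + 8*y^4 - 28*I*y^4 + 8*y^3 - 56*I*y^3 + 40*y^2 - 216*I*y^2 - 60*y - 600*I*y + 900*I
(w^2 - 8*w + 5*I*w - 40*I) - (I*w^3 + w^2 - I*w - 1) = -I*w^3 - 8*w + 6*I*w + 1 - 40*I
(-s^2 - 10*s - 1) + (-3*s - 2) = -s^2 - 13*s - 3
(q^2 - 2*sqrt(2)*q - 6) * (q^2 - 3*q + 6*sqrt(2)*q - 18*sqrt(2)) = q^4 - 3*q^3 + 4*sqrt(2)*q^3 - 30*q^2 - 12*sqrt(2)*q^2 - 36*sqrt(2)*q + 90*q + 108*sqrt(2)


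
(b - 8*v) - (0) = b - 8*v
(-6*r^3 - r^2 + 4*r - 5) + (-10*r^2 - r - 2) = -6*r^3 - 11*r^2 + 3*r - 7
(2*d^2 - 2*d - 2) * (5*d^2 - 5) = 10*d^4 - 10*d^3 - 20*d^2 + 10*d + 10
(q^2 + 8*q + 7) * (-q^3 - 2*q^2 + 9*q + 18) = -q^5 - 10*q^4 - 14*q^3 + 76*q^2 + 207*q + 126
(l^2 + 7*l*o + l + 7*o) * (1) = l^2 + 7*l*o + l + 7*o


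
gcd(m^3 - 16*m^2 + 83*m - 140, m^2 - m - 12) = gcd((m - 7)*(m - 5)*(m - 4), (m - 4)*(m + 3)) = m - 4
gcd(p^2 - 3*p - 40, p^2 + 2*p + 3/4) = 1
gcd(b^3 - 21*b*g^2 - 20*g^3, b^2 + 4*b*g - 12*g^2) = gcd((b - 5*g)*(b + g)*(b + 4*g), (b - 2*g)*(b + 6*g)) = 1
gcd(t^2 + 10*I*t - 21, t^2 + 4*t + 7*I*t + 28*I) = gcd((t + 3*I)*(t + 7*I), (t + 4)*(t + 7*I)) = t + 7*I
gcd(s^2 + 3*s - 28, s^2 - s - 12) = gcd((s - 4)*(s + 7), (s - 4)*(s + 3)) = s - 4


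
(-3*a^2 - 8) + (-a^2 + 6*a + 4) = -4*a^2 + 6*a - 4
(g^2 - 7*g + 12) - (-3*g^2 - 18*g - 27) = 4*g^2 + 11*g + 39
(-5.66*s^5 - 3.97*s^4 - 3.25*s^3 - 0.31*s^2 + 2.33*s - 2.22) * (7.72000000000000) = -43.6952*s^5 - 30.6484*s^4 - 25.09*s^3 - 2.3932*s^2 + 17.9876*s - 17.1384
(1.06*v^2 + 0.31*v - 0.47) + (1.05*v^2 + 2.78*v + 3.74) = 2.11*v^2 + 3.09*v + 3.27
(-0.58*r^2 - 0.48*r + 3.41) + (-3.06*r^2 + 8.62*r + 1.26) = -3.64*r^2 + 8.14*r + 4.67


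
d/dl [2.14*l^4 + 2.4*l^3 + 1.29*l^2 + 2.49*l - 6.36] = 8.56*l^3 + 7.2*l^2 + 2.58*l + 2.49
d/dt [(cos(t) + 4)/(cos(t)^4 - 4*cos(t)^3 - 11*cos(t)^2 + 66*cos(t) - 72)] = (3*cos(t) - 7)*sin(t)/((cos(t) - 3)^3*(cos(t) - 2)^2)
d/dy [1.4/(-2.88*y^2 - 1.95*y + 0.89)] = (8.064*y + 2.73)/(2.88*y^2 + 1.95*y - 0.89)^2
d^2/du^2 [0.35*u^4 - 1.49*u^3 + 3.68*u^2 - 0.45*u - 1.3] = 4.2*u^2 - 8.94*u + 7.36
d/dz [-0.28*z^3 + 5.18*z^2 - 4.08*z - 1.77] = -0.84*z^2 + 10.36*z - 4.08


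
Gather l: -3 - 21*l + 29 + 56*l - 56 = 35*l - 30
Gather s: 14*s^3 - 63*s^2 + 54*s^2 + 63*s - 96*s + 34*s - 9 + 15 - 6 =14*s^3 - 9*s^2 + s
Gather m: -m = -m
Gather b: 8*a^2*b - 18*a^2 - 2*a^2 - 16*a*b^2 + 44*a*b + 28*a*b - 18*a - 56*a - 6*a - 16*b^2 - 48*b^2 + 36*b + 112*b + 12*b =-20*a^2 - 80*a + b^2*(-16*a - 64) + b*(8*a^2 + 72*a + 160)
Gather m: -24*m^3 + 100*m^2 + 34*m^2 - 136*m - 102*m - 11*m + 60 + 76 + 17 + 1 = -24*m^3 + 134*m^2 - 249*m + 154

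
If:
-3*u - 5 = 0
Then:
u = -5/3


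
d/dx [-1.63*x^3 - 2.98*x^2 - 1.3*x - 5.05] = -4.89*x^2 - 5.96*x - 1.3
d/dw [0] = 0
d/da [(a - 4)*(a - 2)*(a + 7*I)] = 3*a^2 + a*(-12 + 14*I) + 8 - 42*I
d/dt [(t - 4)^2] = 2*t - 8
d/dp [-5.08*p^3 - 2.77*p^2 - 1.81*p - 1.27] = -15.24*p^2 - 5.54*p - 1.81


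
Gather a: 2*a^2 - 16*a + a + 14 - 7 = 2*a^2 - 15*a + 7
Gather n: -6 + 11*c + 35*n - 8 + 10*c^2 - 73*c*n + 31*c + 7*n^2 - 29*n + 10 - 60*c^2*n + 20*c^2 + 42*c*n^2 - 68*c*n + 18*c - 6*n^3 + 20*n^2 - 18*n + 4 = 30*c^2 + 60*c - 6*n^3 + n^2*(42*c + 27) + n*(-60*c^2 - 141*c - 12)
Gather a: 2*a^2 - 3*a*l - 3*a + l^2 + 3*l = 2*a^2 + a*(-3*l - 3) + l^2 + 3*l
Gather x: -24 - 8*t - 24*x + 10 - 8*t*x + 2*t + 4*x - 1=-6*t + x*(-8*t - 20) - 15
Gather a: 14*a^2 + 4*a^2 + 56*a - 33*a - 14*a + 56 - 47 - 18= 18*a^2 + 9*a - 9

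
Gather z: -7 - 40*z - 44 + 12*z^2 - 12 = 12*z^2 - 40*z - 63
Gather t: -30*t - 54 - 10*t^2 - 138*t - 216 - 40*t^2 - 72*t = -50*t^2 - 240*t - 270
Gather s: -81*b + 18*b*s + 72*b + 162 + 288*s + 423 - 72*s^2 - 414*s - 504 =-9*b - 72*s^2 + s*(18*b - 126) + 81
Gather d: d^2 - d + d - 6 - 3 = d^2 - 9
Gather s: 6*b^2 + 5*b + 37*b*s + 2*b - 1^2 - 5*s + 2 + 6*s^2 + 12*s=6*b^2 + 7*b + 6*s^2 + s*(37*b + 7) + 1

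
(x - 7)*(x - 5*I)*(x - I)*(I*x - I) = I*x^4 + 6*x^3 - 8*I*x^3 - 48*x^2 + 2*I*x^2 + 42*x + 40*I*x - 35*I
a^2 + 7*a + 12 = (a + 3)*(a + 4)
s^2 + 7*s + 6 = (s + 1)*(s + 6)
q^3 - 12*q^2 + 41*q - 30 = (q - 6)*(q - 5)*(q - 1)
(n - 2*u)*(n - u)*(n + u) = n^3 - 2*n^2*u - n*u^2 + 2*u^3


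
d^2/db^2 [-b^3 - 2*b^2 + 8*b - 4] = -6*b - 4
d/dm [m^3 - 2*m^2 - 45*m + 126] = 3*m^2 - 4*m - 45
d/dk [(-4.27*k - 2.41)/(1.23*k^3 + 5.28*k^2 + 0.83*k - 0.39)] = (10.5042*k^3 + 31.4385*k^2 + 25.4496*k + 3.6656)/(1.5129*k^6 + 12.9888*k^5 + 29.9202*k^4 + 7.8054*k^3 - 3.4295*k^2 - 0.6474*k + 0.1521)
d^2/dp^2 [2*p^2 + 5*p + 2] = 4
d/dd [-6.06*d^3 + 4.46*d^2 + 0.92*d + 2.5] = -18.18*d^2 + 8.92*d + 0.92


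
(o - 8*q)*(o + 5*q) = o^2 - 3*o*q - 40*q^2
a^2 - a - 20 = (a - 5)*(a + 4)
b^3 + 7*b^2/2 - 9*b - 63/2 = (b - 3)*(b + 3)*(b + 7/2)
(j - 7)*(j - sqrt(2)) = j^2 - 7*j - sqrt(2)*j + 7*sqrt(2)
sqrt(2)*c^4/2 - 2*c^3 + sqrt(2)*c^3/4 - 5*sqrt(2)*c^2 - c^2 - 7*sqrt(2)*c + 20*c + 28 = (c - 7/2)*(c + 2)*(c - 2*sqrt(2))*(sqrt(2)*c/2 + sqrt(2))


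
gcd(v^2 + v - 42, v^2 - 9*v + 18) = v - 6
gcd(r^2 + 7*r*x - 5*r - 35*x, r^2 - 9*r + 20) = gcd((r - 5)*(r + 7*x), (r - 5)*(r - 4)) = r - 5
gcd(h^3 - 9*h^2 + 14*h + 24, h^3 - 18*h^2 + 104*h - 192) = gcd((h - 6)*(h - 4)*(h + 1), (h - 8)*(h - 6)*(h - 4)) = h^2 - 10*h + 24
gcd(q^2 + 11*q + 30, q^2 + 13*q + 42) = q + 6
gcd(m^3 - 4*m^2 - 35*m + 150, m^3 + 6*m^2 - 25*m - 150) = m^2 + m - 30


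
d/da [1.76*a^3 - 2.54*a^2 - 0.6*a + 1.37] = 5.28*a^2 - 5.08*a - 0.6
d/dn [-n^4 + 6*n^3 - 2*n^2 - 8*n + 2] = -4*n^3 + 18*n^2 - 4*n - 8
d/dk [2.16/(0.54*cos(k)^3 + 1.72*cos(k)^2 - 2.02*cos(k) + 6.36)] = (3.4992*cos(k)^2 + 7.4304*cos(k) - 4.3632)*sin(k)/(0.54*cos(k)^3 + 1.72*cos(k)^2 - 2.02*cos(k) + 6.36)^2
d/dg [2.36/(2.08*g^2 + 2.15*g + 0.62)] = (-9.8176*g - 5.074)/(2.08*g^2 + 2.15*g + 0.62)^2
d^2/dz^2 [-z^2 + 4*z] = -2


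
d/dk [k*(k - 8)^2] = (k - 8)*(3*k - 8)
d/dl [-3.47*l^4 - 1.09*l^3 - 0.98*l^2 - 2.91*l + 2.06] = -13.88*l^3 - 3.27*l^2 - 1.96*l - 2.91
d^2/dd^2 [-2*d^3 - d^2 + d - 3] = -12*d - 2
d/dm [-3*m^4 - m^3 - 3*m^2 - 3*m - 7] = -12*m^3 - 3*m^2 - 6*m - 3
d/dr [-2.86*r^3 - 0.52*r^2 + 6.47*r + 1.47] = -8.58*r^2 - 1.04*r + 6.47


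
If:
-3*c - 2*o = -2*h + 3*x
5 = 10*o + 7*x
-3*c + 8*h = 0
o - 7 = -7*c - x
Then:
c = 428/421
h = 321/842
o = 816/421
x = -865/421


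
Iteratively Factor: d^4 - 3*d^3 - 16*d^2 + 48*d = (d - 3)*(d^3 - 16*d) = (d - 4)*(d - 3)*(d^2 + 4*d) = d*(d - 4)*(d - 3)*(d + 4)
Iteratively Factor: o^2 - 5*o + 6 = (o - 3)*(o - 2)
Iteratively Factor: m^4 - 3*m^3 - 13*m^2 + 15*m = (m + 3)*(m^3 - 6*m^2 + 5*m) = (m - 1)*(m + 3)*(m^2 - 5*m) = (m - 5)*(m - 1)*(m + 3)*(m)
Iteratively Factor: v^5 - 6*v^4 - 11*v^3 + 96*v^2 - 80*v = (v - 5)*(v^4 - v^3 - 16*v^2 + 16*v) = (v - 5)*(v - 1)*(v^3 - 16*v) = v*(v - 5)*(v - 1)*(v^2 - 16) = v*(v - 5)*(v - 1)*(v + 4)*(v - 4)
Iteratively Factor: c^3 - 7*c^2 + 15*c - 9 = (c - 3)*(c^2 - 4*c + 3) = (c - 3)^2*(c - 1)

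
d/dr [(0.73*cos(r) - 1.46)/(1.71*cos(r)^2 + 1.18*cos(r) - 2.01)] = (1.2483*cos(r)^2 - 4.9932*cos(r) - 0.2555)*sin(r)/(2.9241*cos(r)^4 + 4.0356*cos(r)^3 - 5.4818*cos(r)^2 - 4.7436*cos(r) + 4.0401)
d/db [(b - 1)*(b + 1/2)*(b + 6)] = 3*b^2 + 11*b - 7/2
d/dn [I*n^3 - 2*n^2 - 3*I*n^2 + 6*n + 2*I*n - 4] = 3*I*n^2 - 4*n - 6*I*n + 6 + 2*I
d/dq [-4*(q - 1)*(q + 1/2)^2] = 3 - 12*q^2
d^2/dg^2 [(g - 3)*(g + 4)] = 2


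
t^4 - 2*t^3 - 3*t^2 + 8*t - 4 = (t - 2)*(t - 1)^2*(t + 2)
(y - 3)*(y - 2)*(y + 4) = y^3 - y^2 - 14*y + 24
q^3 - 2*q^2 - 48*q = q*(q - 8)*(q + 6)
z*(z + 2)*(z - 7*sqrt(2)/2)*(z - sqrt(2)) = z^4 - 9*sqrt(2)*z^3/2 + 2*z^3 - 9*sqrt(2)*z^2 + 7*z^2 + 14*z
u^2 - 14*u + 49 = (u - 7)^2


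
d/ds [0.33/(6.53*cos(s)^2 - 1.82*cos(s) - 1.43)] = (4.3098*cos(s) - 0.6006)*sin(s)/(-6.53*cos(s)^2 + 1.82*cos(s) + 1.43)^2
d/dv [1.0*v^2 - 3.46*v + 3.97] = 2.0*v - 3.46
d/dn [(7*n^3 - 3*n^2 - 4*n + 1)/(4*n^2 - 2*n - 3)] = (28*n^4 - 28*n^3 - 41*n^2 + 10*n + 14)/(16*n^4 - 16*n^3 - 20*n^2 + 12*n + 9)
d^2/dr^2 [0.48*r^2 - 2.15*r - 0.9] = 0.960000000000000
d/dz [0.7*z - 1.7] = 0.700000000000000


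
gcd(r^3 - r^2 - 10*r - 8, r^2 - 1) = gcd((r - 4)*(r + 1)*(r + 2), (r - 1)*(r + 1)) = r + 1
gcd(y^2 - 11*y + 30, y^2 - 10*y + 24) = y - 6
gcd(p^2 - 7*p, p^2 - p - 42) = p - 7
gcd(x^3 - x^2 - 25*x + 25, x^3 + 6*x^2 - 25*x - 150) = x^2 - 25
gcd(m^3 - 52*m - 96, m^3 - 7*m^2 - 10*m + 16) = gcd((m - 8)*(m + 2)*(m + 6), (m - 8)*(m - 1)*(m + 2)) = m^2 - 6*m - 16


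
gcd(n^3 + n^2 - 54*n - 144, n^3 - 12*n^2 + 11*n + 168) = n^2 - 5*n - 24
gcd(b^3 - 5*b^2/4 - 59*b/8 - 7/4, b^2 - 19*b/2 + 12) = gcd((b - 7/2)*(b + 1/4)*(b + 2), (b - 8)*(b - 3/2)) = 1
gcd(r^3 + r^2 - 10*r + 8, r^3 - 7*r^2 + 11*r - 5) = r - 1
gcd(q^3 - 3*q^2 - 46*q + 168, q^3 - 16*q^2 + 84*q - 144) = q^2 - 10*q + 24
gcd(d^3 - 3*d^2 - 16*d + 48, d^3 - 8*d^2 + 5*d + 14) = 1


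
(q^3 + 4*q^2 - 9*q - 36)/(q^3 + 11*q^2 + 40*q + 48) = (q - 3)/(q + 4)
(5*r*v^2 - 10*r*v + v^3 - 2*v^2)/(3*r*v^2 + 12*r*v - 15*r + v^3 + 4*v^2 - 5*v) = v*(5*r*v - 10*r + v^2 - 2*v)/(3*r*v^2 + 12*r*v - 15*r + v^3 + 4*v^2 - 5*v)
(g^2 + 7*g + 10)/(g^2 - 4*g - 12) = (g + 5)/(g - 6)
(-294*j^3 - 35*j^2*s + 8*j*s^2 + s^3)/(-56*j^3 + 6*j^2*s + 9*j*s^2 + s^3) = (-42*j^2 + j*s + s^2)/(-8*j^2 + 2*j*s + s^2)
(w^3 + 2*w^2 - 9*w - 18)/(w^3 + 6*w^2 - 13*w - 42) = (w + 3)/(w + 7)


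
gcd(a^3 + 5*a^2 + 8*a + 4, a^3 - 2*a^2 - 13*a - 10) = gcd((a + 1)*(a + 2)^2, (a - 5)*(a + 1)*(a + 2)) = a^2 + 3*a + 2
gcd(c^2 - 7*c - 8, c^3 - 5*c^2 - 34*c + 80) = c - 8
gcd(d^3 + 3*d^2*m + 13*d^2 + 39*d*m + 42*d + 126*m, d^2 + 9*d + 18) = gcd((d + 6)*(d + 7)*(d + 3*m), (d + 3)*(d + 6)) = d + 6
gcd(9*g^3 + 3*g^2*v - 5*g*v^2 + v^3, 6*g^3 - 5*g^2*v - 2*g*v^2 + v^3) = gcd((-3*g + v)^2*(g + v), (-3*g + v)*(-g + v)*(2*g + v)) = -3*g + v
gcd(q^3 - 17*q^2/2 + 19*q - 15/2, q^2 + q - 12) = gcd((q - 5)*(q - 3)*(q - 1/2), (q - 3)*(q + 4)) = q - 3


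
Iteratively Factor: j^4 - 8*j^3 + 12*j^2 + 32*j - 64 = (j + 2)*(j^3 - 10*j^2 + 32*j - 32) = (j - 4)*(j + 2)*(j^2 - 6*j + 8) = (j - 4)*(j - 2)*(j + 2)*(j - 4)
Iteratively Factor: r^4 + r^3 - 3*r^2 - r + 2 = (r - 1)*(r^3 + 2*r^2 - r - 2) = (r - 1)*(r + 2)*(r^2 - 1) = (r - 1)*(r + 1)*(r + 2)*(r - 1)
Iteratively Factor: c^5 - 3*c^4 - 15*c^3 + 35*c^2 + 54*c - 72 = (c + 3)*(c^4 - 6*c^3 + 3*c^2 + 26*c - 24) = (c + 2)*(c + 3)*(c^3 - 8*c^2 + 19*c - 12) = (c - 4)*(c + 2)*(c + 3)*(c^2 - 4*c + 3) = (c - 4)*(c - 1)*(c + 2)*(c + 3)*(c - 3)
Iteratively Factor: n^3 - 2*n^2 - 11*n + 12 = (n + 3)*(n^2 - 5*n + 4) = (n - 1)*(n + 3)*(n - 4)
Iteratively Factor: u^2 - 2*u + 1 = (u - 1)*(u - 1)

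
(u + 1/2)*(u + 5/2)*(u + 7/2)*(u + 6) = u^4 + 25*u^3/2 + 203*u^2/4 + 599*u/8 + 105/4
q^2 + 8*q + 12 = (q + 2)*(q + 6)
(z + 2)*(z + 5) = z^2 + 7*z + 10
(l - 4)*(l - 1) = l^2 - 5*l + 4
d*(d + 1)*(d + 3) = d^3 + 4*d^2 + 3*d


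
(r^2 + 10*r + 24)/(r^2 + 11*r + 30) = (r + 4)/(r + 5)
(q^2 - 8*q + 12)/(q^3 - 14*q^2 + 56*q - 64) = (q - 6)/(q^2 - 12*q + 32)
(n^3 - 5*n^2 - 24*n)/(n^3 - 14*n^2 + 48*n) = (n + 3)/(n - 6)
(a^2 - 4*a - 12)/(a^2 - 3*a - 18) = (a + 2)/(a + 3)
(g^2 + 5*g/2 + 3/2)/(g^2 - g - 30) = (g^2 + 5*g/2 + 3/2)/(g^2 - g - 30)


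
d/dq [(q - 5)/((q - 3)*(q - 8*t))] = ((5 - q)*(q - 3) + (5 - q)*(q - 8*t) + (q - 3)*(q - 8*t))/((q - 3)^2*(q - 8*t)^2)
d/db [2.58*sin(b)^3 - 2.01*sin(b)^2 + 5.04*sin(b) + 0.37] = (7.74*sin(b)^2 - 4.02*sin(b) + 5.04)*cos(b)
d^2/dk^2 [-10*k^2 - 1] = -20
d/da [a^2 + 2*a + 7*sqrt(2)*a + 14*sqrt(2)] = 2*a + 2 + 7*sqrt(2)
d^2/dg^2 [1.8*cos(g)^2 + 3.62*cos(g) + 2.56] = -3.62*cos(g) - 3.6*cos(2*g)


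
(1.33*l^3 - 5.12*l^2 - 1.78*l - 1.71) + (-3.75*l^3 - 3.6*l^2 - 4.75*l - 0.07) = -2.42*l^3 - 8.72*l^2 - 6.53*l - 1.78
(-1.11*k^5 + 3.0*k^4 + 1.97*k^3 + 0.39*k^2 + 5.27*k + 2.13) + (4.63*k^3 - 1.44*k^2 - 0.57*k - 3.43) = -1.11*k^5 + 3.0*k^4 + 6.6*k^3 - 1.05*k^2 + 4.7*k - 1.3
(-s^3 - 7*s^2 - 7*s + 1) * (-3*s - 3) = 3*s^4 + 24*s^3 + 42*s^2 + 18*s - 3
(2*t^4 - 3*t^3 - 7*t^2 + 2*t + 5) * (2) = 4*t^4 - 6*t^3 - 14*t^2 + 4*t + 10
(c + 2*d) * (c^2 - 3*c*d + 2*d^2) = c^3 - c^2*d - 4*c*d^2 + 4*d^3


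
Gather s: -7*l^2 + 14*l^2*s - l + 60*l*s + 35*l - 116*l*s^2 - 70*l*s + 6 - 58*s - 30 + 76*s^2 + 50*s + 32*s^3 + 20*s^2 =-7*l^2 + 34*l + 32*s^3 + s^2*(96 - 116*l) + s*(14*l^2 - 10*l - 8) - 24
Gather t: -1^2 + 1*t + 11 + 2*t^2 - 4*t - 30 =2*t^2 - 3*t - 20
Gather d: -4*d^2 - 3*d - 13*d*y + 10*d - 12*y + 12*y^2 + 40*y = -4*d^2 + d*(7 - 13*y) + 12*y^2 + 28*y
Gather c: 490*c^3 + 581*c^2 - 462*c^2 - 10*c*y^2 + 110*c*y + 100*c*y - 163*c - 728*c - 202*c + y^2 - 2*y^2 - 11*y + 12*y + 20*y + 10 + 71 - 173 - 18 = 490*c^3 + 119*c^2 + c*(-10*y^2 + 210*y - 1093) - y^2 + 21*y - 110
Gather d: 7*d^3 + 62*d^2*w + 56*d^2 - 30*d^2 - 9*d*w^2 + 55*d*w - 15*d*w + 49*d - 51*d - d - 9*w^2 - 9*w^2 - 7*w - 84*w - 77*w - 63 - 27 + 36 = 7*d^3 + d^2*(62*w + 26) + d*(-9*w^2 + 40*w - 3) - 18*w^2 - 168*w - 54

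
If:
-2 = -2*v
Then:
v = 1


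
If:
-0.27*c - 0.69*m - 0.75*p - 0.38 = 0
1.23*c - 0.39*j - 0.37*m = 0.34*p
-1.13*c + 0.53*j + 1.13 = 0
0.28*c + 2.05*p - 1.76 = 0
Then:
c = -2.04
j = -6.47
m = -0.99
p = 1.14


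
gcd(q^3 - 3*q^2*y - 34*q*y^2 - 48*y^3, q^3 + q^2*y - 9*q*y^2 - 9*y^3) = q + 3*y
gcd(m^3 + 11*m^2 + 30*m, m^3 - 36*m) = m^2 + 6*m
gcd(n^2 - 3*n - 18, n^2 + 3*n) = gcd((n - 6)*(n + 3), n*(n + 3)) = n + 3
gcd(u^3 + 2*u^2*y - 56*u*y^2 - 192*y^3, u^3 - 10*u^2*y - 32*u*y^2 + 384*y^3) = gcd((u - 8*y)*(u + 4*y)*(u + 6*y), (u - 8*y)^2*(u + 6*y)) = -u^2 + 2*u*y + 48*y^2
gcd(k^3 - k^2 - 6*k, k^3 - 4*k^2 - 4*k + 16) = k + 2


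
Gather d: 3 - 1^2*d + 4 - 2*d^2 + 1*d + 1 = 8 - 2*d^2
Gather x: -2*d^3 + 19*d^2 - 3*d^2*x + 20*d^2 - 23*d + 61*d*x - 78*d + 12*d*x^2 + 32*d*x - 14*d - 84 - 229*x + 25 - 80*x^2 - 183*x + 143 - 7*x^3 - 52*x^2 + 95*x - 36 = -2*d^3 + 39*d^2 - 115*d - 7*x^3 + x^2*(12*d - 132) + x*(-3*d^2 + 93*d - 317) + 48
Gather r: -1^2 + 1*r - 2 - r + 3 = 0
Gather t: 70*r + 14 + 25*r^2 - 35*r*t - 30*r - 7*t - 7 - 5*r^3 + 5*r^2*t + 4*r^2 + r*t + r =-5*r^3 + 29*r^2 + 41*r + t*(5*r^2 - 34*r - 7) + 7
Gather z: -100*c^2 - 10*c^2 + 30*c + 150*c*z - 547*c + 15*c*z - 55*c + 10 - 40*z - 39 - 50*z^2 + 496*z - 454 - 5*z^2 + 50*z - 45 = -110*c^2 - 572*c - 55*z^2 + z*(165*c + 506) - 528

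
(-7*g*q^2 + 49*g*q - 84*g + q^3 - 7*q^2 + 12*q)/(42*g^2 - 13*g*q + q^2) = (q^2 - 7*q + 12)/(-6*g + q)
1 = 1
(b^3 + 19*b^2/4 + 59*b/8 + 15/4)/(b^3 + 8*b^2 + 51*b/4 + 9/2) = (4*b^2 + 13*b + 10)/(2*(2*b^2 + 13*b + 6))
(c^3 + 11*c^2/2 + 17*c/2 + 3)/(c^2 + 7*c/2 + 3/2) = c + 2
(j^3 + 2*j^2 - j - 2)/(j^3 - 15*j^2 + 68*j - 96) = (j^3 + 2*j^2 - j - 2)/(j^3 - 15*j^2 + 68*j - 96)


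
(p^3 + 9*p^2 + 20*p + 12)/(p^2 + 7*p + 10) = (p^2 + 7*p + 6)/(p + 5)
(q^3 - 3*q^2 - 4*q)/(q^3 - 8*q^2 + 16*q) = (q + 1)/(q - 4)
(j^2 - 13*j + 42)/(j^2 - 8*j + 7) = (j - 6)/(j - 1)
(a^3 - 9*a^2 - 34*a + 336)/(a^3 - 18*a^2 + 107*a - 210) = (a^2 - 2*a - 48)/(a^2 - 11*a + 30)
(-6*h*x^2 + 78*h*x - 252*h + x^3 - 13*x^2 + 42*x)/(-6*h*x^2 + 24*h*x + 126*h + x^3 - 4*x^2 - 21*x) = (x - 6)/(x + 3)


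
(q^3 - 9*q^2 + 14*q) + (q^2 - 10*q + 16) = q^3 - 8*q^2 + 4*q + 16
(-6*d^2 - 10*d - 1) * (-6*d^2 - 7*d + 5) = 36*d^4 + 102*d^3 + 46*d^2 - 43*d - 5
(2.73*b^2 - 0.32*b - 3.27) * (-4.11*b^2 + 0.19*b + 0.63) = -11.2203*b^4 + 1.8339*b^3 + 15.0988*b^2 - 0.8229*b - 2.0601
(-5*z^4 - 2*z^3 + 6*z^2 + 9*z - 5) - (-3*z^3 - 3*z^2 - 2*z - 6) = -5*z^4 + z^3 + 9*z^2 + 11*z + 1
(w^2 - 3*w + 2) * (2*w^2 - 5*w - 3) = 2*w^4 - 11*w^3 + 16*w^2 - w - 6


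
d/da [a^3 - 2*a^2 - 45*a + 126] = 3*a^2 - 4*a - 45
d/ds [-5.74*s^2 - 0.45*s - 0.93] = -11.48*s - 0.45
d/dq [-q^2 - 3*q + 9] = -2*q - 3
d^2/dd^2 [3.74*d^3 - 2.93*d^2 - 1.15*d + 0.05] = 22.44*d - 5.86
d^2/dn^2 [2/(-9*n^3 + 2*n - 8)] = 4*(27*n*(9*n^3 - 2*n + 8) - (27*n^2 - 2)^2)/(9*n^3 - 2*n + 8)^3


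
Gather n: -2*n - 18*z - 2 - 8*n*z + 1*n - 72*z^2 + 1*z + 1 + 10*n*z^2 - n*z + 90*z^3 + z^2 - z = n*(10*z^2 - 9*z - 1) + 90*z^3 - 71*z^2 - 18*z - 1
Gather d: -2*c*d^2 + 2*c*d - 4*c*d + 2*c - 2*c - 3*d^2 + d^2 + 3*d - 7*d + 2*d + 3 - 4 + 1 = d^2*(-2*c - 2) + d*(-2*c - 2)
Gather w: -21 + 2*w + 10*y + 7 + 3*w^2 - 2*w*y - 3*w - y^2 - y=3*w^2 + w*(-2*y - 1) - y^2 + 9*y - 14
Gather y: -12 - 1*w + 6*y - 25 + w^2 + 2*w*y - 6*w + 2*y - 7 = w^2 - 7*w + y*(2*w + 8) - 44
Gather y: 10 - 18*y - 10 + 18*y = 0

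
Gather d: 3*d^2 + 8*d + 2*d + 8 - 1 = 3*d^2 + 10*d + 7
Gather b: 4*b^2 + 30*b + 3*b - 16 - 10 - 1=4*b^2 + 33*b - 27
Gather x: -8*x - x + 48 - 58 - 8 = -9*x - 18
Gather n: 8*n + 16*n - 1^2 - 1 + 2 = 24*n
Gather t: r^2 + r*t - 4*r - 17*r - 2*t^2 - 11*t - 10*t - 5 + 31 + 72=r^2 - 21*r - 2*t^2 + t*(r - 21) + 98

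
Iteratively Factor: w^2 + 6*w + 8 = (w + 2)*(w + 4)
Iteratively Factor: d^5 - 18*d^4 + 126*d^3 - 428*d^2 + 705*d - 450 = (d - 5)*(d^4 - 13*d^3 + 61*d^2 - 123*d + 90) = (d - 5)*(d - 2)*(d^3 - 11*d^2 + 39*d - 45) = (d - 5)^2*(d - 2)*(d^2 - 6*d + 9) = (d - 5)^2*(d - 3)*(d - 2)*(d - 3)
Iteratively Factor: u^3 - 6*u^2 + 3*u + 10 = (u - 5)*(u^2 - u - 2) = (u - 5)*(u - 2)*(u + 1)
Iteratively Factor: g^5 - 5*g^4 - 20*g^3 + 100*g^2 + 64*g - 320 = (g - 5)*(g^4 - 20*g^2 + 64) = (g - 5)*(g - 2)*(g^3 + 2*g^2 - 16*g - 32) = (g - 5)*(g - 2)*(g + 4)*(g^2 - 2*g - 8) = (g - 5)*(g - 2)*(g + 2)*(g + 4)*(g - 4)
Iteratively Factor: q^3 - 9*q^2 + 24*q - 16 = (q - 4)*(q^2 - 5*q + 4) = (q - 4)^2*(q - 1)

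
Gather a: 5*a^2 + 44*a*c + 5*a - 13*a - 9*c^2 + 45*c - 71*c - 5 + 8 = 5*a^2 + a*(44*c - 8) - 9*c^2 - 26*c + 3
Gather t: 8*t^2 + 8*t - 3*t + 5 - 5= 8*t^2 + 5*t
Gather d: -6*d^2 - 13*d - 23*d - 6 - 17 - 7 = -6*d^2 - 36*d - 30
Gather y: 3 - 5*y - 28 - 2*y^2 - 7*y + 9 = -2*y^2 - 12*y - 16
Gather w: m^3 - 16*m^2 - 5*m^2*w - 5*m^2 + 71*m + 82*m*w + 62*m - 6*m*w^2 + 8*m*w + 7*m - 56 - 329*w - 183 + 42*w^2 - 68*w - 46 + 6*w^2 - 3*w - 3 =m^3 - 21*m^2 + 140*m + w^2*(48 - 6*m) + w*(-5*m^2 + 90*m - 400) - 288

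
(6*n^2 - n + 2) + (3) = 6*n^2 - n + 5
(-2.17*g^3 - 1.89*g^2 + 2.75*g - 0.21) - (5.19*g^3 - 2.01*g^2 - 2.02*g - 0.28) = -7.36*g^3 + 0.12*g^2 + 4.77*g + 0.07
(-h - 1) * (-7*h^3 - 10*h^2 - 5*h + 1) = 7*h^4 + 17*h^3 + 15*h^2 + 4*h - 1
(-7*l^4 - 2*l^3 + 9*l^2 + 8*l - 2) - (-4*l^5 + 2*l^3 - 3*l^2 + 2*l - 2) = 4*l^5 - 7*l^4 - 4*l^3 + 12*l^2 + 6*l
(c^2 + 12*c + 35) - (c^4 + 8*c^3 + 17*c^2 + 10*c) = -c^4 - 8*c^3 - 16*c^2 + 2*c + 35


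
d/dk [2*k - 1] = 2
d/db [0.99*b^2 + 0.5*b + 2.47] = 1.98*b + 0.5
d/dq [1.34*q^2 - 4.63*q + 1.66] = 2.68*q - 4.63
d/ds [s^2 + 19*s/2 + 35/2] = 2*s + 19/2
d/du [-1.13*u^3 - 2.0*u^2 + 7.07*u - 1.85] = -3.39*u^2 - 4.0*u + 7.07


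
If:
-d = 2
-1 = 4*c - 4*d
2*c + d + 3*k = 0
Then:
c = -9/4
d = -2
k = 13/6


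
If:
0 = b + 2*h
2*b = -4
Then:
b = -2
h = 1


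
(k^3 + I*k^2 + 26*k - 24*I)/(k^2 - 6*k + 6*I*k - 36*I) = (k^2 - 5*I*k - 4)/(k - 6)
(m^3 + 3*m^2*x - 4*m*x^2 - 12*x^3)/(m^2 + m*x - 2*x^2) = (-m^2 - m*x + 6*x^2)/(-m + x)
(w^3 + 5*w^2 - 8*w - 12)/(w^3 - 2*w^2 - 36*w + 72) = (w + 1)/(w - 6)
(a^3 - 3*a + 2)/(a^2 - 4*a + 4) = (a^3 - 3*a + 2)/(a^2 - 4*a + 4)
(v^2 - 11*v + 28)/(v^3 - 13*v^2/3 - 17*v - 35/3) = 3*(v - 4)/(3*v^2 + 8*v + 5)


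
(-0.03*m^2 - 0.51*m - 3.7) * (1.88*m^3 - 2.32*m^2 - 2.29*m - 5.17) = -0.0564*m^5 - 0.8892*m^4 - 5.7041*m^3 + 9.907*m^2 + 11.1097*m + 19.129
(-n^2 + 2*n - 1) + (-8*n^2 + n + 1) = -9*n^2 + 3*n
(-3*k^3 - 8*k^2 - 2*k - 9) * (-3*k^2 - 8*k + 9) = 9*k^5 + 48*k^4 + 43*k^3 - 29*k^2 + 54*k - 81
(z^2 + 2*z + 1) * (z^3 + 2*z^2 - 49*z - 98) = z^5 + 4*z^4 - 44*z^3 - 194*z^2 - 245*z - 98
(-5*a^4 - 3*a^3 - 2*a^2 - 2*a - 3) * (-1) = 5*a^4 + 3*a^3 + 2*a^2 + 2*a + 3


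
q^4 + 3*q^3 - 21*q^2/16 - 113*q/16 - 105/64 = (q - 3/2)*(q + 1/4)*(q + 7/4)*(q + 5/2)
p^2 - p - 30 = (p - 6)*(p + 5)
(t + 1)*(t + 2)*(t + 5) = t^3 + 8*t^2 + 17*t + 10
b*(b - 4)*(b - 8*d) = b^3 - 8*b^2*d - 4*b^2 + 32*b*d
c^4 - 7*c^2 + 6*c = c*(c - 2)*(c - 1)*(c + 3)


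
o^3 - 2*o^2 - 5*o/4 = o*(o - 5/2)*(o + 1/2)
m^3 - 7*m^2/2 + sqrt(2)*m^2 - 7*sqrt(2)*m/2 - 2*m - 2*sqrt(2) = (m - 4)*(m + 1/2)*(m + sqrt(2))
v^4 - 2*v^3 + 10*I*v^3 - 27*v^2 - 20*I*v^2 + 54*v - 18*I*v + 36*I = (v - 2)*(v + I)*(v + 3*I)*(v + 6*I)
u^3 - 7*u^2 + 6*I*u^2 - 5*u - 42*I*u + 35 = (u - 7)*(u + I)*(u + 5*I)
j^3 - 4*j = j*(j - 2)*(j + 2)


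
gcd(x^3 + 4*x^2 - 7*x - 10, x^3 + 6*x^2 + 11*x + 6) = x + 1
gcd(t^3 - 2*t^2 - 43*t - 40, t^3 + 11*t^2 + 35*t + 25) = t^2 + 6*t + 5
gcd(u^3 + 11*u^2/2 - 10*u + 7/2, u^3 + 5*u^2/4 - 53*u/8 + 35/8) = u - 1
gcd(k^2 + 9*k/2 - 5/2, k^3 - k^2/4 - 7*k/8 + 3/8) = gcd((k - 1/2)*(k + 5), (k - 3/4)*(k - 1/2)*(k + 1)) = k - 1/2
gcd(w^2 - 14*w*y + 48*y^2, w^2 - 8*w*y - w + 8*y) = -w + 8*y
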